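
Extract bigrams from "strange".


Word: "strange" (length 7)
Number of bigrams = 7 - 2 + 1 = 6
  Position 0: "st"
  Position 1: "tr"
  Position 2: "ra"
  Position 3: "an"
  Position 4: "ng"
  Position 5: "ge"
Bigrams = "st", "tr", "ra", "an", "ng", "ge"


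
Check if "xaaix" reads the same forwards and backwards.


Word: "xaaix"
Reversed: "xiaax"
Forward == Backward? xaaix != xiaax
Palindrome = No


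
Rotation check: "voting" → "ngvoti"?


Word: "voting", Candidate: "ngvoti"
Method: check if candidate is substring of word+word
"votingvoting" contains "ngvoti"? Yes
Is rotation = Yes


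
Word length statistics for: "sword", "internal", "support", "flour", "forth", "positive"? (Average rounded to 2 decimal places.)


Lengths: "sword"=5, "internal"=8, "support"=7, "flour"=5, "forth"=5, "positive"=8
Sum = 38, Count = 6
Average = 38/6 = 6.33
= avg=6.33, min=5, max=8


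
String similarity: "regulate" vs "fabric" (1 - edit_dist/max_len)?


Word 1: "regulate" (length 8)
Word 2: "fabric" (length 6)
One optimal edit sequence:
  1. delete 'r'  (+1)
  2. delete 'e'  (+1)
  3. substitute 'g' -> 'f'  (+1)
  4. substitute 'u' -> 'a'  (+1)
  5. substitute 'l' -> 'b'  (+1)
  6. substitute 'a' -> 'r'  (+1)
  7. substitute 't' -> 'i'  (+1)
  8. substitute 'e' -> 'c'  (+1)
Edit distance = 8
Max length = max(8, 6) = 8
Similarity = 1 - 8/8
= 0.0000


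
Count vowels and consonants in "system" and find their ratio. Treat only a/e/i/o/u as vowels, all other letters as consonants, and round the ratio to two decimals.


Word: "system"
Vowels (a,e,i,o,u): 1
Consonants: 5
Ratio = 1/5
= 0.20


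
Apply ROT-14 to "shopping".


Word: "shopping"
Shift: 14
Each letter → (letter + shift) mod 26:
  's' (18) + 14 = 6 → 'g'
  'h' (7) + 14 = 21 → 'v'
  'o' (14) + 14 = 2 → 'c'
  'p' (15) + 14 = 3 → 'd'
  'p' (15) + 14 = 3 → 'd'
  'i' (8) + 14 = 22 → 'w'
  'n' (13) + 14 = 1 → 'b'
  'g' (6) + 14 = 20 → 'u'
Result = "gvcddwbu"


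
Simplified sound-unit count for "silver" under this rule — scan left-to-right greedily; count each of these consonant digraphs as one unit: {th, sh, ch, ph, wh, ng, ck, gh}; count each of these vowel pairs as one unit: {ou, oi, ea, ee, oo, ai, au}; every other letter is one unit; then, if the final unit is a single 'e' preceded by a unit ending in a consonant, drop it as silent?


Word: "silver" (6 letters)
Left-to-right scan:
  [1] 's' (letter)
  [2] 'i' (letter)
  [3] 'l' (letter)
  [4] 'v' (letter)
  [5] 'e' (letter)
  [6] 'r' (letter)
Units from scan: 6
Sound units = 6 units


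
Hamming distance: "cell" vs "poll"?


Comparing character by character (same length = 4):
  Pos 0: 'c' vs 'p' !=
  Pos 1: 'e' vs 'o' !=
  Pos 2: 'l' vs 'l' =
  Pos 3: 'l' vs 'l' =
Hamming distance = 2


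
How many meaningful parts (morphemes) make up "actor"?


Word: "actor"
Morphemes: act + -or
Each morpheme carries meaning
= 2 morphemes


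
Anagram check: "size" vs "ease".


Word 1: "size" → sorted: eisz
Word 2: "ease" → sorted: aees
Same letters? eisz != aees
Anagram = No


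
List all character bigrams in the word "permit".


Word: "permit" (length 6)
Number of bigrams = 6 - 2 + 1 = 5
  Position 0: "pe"
  Position 1: "er"
  Position 2: "rm"
  Position 3: "mi"
  Position 4: "it"
Bigrams = "pe", "er", "rm", "mi", "it"


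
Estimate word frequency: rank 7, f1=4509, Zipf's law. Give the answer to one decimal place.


Zipf's law: f(r) = f(1) / r
f(1) = 4509
f(7) = 4509 / 7
= 644.1 occurrences


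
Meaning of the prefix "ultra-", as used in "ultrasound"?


Prefix: ultra-
Example: ultrasound = ultra- + sound
Meaning = beyond


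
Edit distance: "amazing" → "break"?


Word 1: "amazing" (length 7)
Word 2: "break" (length 5)
One optimal edit sequence (insert/delete/substitute each cost 1):
  1. delete 'a'  (+1)
  2. delete 'm'  (+1)
  3. substitute 'a' -> 'b'  (+1)
  4. substitute 'z' -> 'r'  (+1)
  5. substitute 'i' -> 'e'  (+1)
  6. substitute 'n' -> 'a'  (+1)
  7. substitute 'g' -> 'k'  (+1)
Total edit operations: 7
Edit distance = 7


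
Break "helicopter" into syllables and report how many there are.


Word: "helicopter"
Syllable breakdown: hel | i | cop | ter
Counting: 4 parts
= 4 syllables


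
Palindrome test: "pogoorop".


Word: "pogoorop"
Reversed: "poroogop"
Forward == Backward? pogoorop != poroogop
Palindrome = No


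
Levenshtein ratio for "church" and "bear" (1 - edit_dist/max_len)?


Word 1: "church" (length 6)
Word 2: "bear" (length 4)
One optimal edit sequence:
  1. substitute 'c' -> 'b'  (+1)
  2. substitute 'h' -> 'e'  (+1)
  3. substitute 'u' -> 'a'  (+1)
  4. keep 'r'
  5. delete 'c'  (+1)
  6. delete 'h'  (+1)
Edit distance = 5
Max length = max(6, 4) = 6
Similarity = 1 - 5/6
= 0.1667


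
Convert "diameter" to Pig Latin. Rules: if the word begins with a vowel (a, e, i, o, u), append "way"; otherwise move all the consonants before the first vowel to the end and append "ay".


Word: "diameter"
Starts with consonant(s) → move to end, add 'ay'
Consonant cluster: "d"
Pig Latin = "iameterday"


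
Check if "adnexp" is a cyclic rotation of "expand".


Word: "expand", Candidate: "adnexp"
Method: check if candidate is substring of word+word
"expandexpand" contains "adnexp"? No
Is rotation = No


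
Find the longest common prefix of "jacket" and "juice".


Word 1: "jacket"
Word 2: "juice"
Comparing from start:
  Pos 0: 'j' == 'j'
  Pos 1: 'a' != 'u' (stop)
LCP = "j" (length 1)


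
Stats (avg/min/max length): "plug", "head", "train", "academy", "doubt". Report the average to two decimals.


Lengths: "plug"=4, "head"=4, "train"=5, "academy"=7, "doubt"=5
Sum = 25, Count = 5
Average = 25/5 = 5.00
= avg=5.00, min=4, max=7


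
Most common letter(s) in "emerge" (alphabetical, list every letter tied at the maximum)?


Word: "emerge"
Letter counts:
  'e': 3
  'g': 1
  'm': 1
  'r': 1
Maximum count = 3
Most frequent = 'e' (3 times each)


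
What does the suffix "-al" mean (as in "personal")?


Suffix: -al
As in: personal -> person + -al
Meaning = relating to


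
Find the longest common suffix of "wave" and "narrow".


Word 1: "wave"
Word 2: "narrow"
Comparing from end:
  Pos -1: 'e' != 'w' (stop)
LCS = "" (length 0)


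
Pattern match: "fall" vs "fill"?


Pattern of "fall": [0, 1, 2, 2]
Pattern of "fill": [0, 1, 2, 2]
Patterns match
Same pattern = Yes


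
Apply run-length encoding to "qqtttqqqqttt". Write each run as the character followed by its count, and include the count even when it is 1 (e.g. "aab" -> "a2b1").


String: "qqtttqqqqttt"
Scanning for consecutive runs:
  'q' x 2
  't' x 3
  'q' x 4
  't' x 3
RLE = "q2t3q4t3"


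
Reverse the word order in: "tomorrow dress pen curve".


Original: "tomorrow dress pen curve"
Words (1..n): tomorrow | dress | pen | curve
Reversed (n..1): curve | pen | dress | tomorrow
Result = "curve pen dress tomorrow"


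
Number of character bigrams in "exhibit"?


Word: "exhibit" (length 7)
Number of 2-grams = length - 2 + 1 = 7 - 2 + 1
= 6


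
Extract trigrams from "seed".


Word: "seed" (length 4)
Number of trigrams = 4 - 3 + 1 = 2
  Position 0: "see"
  Position 1: "eed"
Trigrams = "see", "eed"


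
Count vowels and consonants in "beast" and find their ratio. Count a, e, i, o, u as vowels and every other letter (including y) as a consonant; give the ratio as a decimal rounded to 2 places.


Word: "beast"
Vowels (a,e,i,o,u): 2
Consonants: 3
Ratio = 2/3
= 0.67


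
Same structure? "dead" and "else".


Pattern of "dead": [0, 1, 2, 0]
Pattern of "else": [0, 1, 2, 0]
Patterns match
Same pattern = Yes


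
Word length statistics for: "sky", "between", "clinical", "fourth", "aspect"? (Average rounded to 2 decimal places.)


Lengths: "sky"=3, "between"=7, "clinical"=8, "fourth"=6, "aspect"=6
Sum = 30, Count = 5
Average = 30/5 = 6.00
= avg=6.00, min=3, max=8


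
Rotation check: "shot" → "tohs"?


Word: "shot", Candidate: "tohs"
Method: check if candidate is substring of word+word
"shotshot" contains "tohs"? No
Is rotation = No


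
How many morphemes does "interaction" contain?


Word: "interaction"
Morphemes: inter- | act | -ion
Each morpheme carries meaning
= 3 morphemes


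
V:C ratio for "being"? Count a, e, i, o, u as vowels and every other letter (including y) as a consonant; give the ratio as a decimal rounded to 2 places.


Word: "being"
Vowels (a,e,i,o,u): 2
Consonants: 3
Ratio = 2/3
= 0.67


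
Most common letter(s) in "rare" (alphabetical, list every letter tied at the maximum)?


Word: "rare"
Letter counts:
  'a': 1
  'e': 1
  'r': 2
Maximum count = 2
Most frequent = 'r' (2 times each)


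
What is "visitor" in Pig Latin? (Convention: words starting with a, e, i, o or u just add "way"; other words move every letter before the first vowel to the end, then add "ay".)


Word: "visitor"
Starts with consonant(s) → move to end, add 'ay'
Consonant cluster: "v"
Pig Latin = "isitorvay"


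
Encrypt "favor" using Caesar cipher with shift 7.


Word: "favor"
Shift: 7
Each letter → (letter + shift) mod 26:
  'f' (5) + 7 = 12 → 'm'
  'a' (0) + 7 = 7 → 'h'
  'v' (21) + 7 = 2 → 'c'
  'o' (14) + 7 = 21 → 'v'
  'r' (17) + 7 = 24 → 'y'
Result = "mhcvy"


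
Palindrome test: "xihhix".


Word: "xihhix"
Reversed: "xihhix"
Forward == Backward? xihhix == xihhix
Palindrome = Yes


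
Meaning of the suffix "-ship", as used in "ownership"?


Suffix: -ship
As in: ownership -> owner + -ship
Meaning = state / position


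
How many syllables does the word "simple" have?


Word: "simple"
Syllable breakdown: sim-ple
Counting: 2 parts
= 2 syllables


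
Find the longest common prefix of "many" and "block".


Word 1: "many"
Word 2: "block"
Comparing from start:
  Pos 0: 'm' != 'b' (stop)
LCP = "" (length 0)


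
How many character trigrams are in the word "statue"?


Word: "statue" (length 6)
Number of 3-grams = length - 3 + 1 = 6 - 3 + 1
= 4


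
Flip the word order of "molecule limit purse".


Original: "molecule limit purse"
Words (1..n): molecule | limit | purse
Reversed (n..1): purse | limit | molecule
Result = "purse limit molecule"


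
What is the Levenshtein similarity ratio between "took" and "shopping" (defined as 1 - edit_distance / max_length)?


Word 1: "took" (length 4)
Word 2: "shopping" (length 8)
One optimal edit sequence:
  1. insert 's'  (+1)
  2. substitute 't' -> 'h'  (+1)
  3. keep 'o'
  4. insert 'p'  (+1)
  5. insert 'p'  (+1)
  6. insert 'i'  (+1)
  7. substitute 'o' -> 'n'  (+1)
  8. substitute 'k' -> 'g'  (+1)
Edit distance = 7
Max length = max(4, 8) = 8
Similarity = 1 - 7/8
= 0.1250


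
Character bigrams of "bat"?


Word: "bat" (length 3)
Number of bigrams = 3 - 2 + 1 = 2
  Position 0: "ba"
  Position 1: "at"
Bigrams = "ba", "at"


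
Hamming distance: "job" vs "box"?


Comparing character by character (same length = 3):
  Pos 0: 'j' vs 'b' !=
  Pos 1: 'o' vs 'o' =
  Pos 2: 'b' vs 'x' !=
Hamming distance = 2


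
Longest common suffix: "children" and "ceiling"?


Word 1: "children"
Word 2: "ceiling"
Comparing from end:
  Pos -1: 'n' != 'g' (stop)
LCS = "" (length 0)


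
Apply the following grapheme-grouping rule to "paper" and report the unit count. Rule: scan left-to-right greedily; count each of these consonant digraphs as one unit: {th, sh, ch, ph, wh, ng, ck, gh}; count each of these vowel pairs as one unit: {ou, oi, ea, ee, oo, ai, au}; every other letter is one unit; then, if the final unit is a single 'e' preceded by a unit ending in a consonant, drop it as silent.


Word: "paper" (5 letters)
Left-to-right scan:
  1. 'p' (letter)
  2. 'a' (letter)
  3. 'p' (letter)
  4. 'e' (letter)
  5. 'r' (letter)
Units from scan: 5
Sound units = 5 units


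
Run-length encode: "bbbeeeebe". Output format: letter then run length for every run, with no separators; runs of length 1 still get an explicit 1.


String: "bbbeeeebe"
Scanning for consecutive runs:
  'b' x 3
  'e' x 4
  'b' x 1
  'e' x 1
RLE = "b3e4b1e1"


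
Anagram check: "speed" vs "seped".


Word 1: "speed" → sorted: deeps
Word 2: "seped" → sorted: deeps
Same letters? deeps == deeps
Anagram = Yes


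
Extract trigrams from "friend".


Word: "friend" (length 6)
Number of trigrams = 6 - 3 + 1 = 4
  Position 0: "fri"
  Position 1: "rie"
  Position 2: "ien"
  Position 3: "end"
Trigrams = "fri", "rie", "ien", "end"


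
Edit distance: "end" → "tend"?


Word 1: "end" (length 3)
Word 2: "tend" (length 4)
One optimal edit sequence (insert/delete/substitute each cost 1):
  1. insert 't'  (+1)
  2. keep 'e'
  3. keep 'n'
  4. keep 'd'
Total edit operations: 1
Edit distance = 1


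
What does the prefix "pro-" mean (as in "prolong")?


Prefix: pro-
As in: prolong -> pro- + long
Meaning = forward / in favor of


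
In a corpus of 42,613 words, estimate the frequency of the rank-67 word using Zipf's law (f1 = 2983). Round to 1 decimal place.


Zipf's law: f(r) = f(1) / r
f(1) = 2983
f(67) = 2983 / 67
= 44.5 occurrences


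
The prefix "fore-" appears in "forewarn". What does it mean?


Prefix: fore-
As in: forewarn -> fore- + warn
Meaning = before


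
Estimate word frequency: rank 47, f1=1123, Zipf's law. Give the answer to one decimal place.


Zipf's law: f(r) = f(1) / r
f(1) = 1123
f(47) = 1123 / 47
= 23.9 occurrences


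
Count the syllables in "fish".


Word: "fish"
Syllable breakdown: fish
Counting: 1 part
= 1 syllable


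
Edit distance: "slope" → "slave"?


Word 1: "slope" (length 5)
Word 2: "slave" (length 5)
One optimal edit sequence (insert/delete/substitute each cost 1):
  1. keep 's'
  2. keep 'l'
  3. substitute 'o' -> 'a'  (+1)
  4. substitute 'p' -> 'v'  (+1)
  5. keep 'e'
Total edit operations: 2
Edit distance = 2


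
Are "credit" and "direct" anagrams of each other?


Word 1: "credit" → sorted: cdeirt
Word 2: "direct" → sorted: cdeirt
Same letters? cdeirt == cdeirt
Anagram = Yes


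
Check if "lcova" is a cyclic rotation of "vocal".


Word: "vocal", Candidate: "lcova"
Method: check if candidate is substring of word+word
"vocalvocal" contains "lcova"? No
Is rotation = No


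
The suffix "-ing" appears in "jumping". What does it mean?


Suffix: -ing
Example: jumping (jump + -ing)
Meaning = present participle


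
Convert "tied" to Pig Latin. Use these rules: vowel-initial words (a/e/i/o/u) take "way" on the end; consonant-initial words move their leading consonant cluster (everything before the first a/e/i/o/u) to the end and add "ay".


Word: "tied"
Starts with consonant(s) → move to end, add 'ay'
Consonant cluster: "t"
Pig Latin = "iedtay"


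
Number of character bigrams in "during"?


Word: "during" (length 6)
Number of 2-grams = length - 2 + 1 = 6 - 2 + 1
= 5


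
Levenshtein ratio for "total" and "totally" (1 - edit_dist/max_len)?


Word 1: "total" (length 5)
Word 2: "totally" (length 7)
One optimal edit sequence:
  1. keep 't'
  2. keep 'o'
  3. keep 't'
  4. keep 'a'
  5. insert 'l'  (+1)
  6. keep 'l'
  7. insert 'y'  (+1)
Edit distance = 2
Max length = max(5, 7) = 7
Similarity = 1 - 2/7
= 0.7143


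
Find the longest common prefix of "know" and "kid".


Word 1: "know"
Word 2: "kid"
Comparing from start:
  Pos 0: 'k' == 'k'
  Pos 1: 'n' != 'i' (stop)
LCP = "k" (length 1)


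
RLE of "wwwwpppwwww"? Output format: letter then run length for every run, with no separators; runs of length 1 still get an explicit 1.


String: "wwwwpppwwww"
Scanning for consecutive runs:
  'w' x 4
  'p' x 3
  'w' x 4
RLE = "w4p3w4"


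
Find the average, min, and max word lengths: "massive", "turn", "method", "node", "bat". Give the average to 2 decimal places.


Lengths: "massive"=7, "turn"=4, "method"=6, "node"=4, "bat"=3
Sum = 24, Count = 5
Average = 24/5 = 4.80
= avg=4.80, min=3, max=7


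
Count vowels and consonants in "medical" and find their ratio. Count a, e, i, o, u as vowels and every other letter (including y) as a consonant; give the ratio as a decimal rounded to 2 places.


Word: "medical"
Vowels (a,e,i,o,u): 3
Consonants: 4
Ratio = 3/4
= 0.75


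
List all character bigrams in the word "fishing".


Word: "fishing" (length 7)
Number of bigrams = 7 - 2 + 1 = 6
  Position 0: "fi"
  Position 1: "is"
  Position 2: "sh"
  Position 3: "hi"
  Position 4: "in"
  Position 5: "ng"
Bigrams = "fi", "is", "sh", "hi", "in", "ng"


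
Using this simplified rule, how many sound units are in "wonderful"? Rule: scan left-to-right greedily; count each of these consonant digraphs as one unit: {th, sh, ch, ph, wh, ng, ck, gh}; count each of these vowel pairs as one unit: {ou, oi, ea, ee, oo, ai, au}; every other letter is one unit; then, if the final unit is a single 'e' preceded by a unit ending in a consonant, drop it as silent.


Word: "wonderful" (9 letters)
Left-to-right scan:
  [1] 'w' (letter)
  [2] 'o' (letter)
  [3] 'n' (letter)
  [4] 'd' (letter)
  [5] 'e' (letter)
  [6] 'r' (letter)
  [7] 'f' (letter)
  [8] 'u' (letter)
  [9] 'l' (letter)
Units from scan: 9
Sound units = 9 units


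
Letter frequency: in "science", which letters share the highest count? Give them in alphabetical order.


Word: "science"
Letter counts:
  'c': 2
  'e': 2
  'i': 1
  'n': 1
  's': 1
Maximum count = 2
Most frequent = 'c', 'e' (2 times each)


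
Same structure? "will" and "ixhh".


Pattern of "will": [0, 1, 2, 2]
Pattern of "ixhh": [0, 1, 2, 2]
Patterns match
Same pattern = Yes


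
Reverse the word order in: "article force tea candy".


Original: "article force tea candy"
Words (1..n): article | force | tea | candy
Reversed (n..1): candy | tea | force | article
Result = "candy tea force article"


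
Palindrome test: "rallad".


Word: "rallad"
Reversed: "dallar"
Forward == Backward? rallad != dallar
Palindrome = No


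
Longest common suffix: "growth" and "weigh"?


Word 1: "growth"
Word 2: "weigh"
Comparing from end:
  Pos -1: 'h' == 'h'
  Pos -2: 't' != 'g' (stop)
LCS = "h" (length 1)


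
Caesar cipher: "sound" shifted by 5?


Word: "sound"
Shift: 5
Each letter → (letter + shift) mod 26:
  's' (18) + 5 = 23 → 'x'
  'o' (14) + 5 = 19 → 't'
  'u' (20) + 5 = 25 → 'z'
  'n' (13) + 5 = 18 → 's'
  'd' (3) + 5 = 8 → 'i'
Result = "xtzsi"


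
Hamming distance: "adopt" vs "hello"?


Comparing character by character (same length = 5):
  Pos 0: 'a' vs 'h' !=
  Pos 1: 'd' vs 'e' !=
  Pos 2: 'o' vs 'l' !=
  Pos 3: 'p' vs 'l' !=
  Pos 4: 't' vs 'o' !=
Hamming distance = 5


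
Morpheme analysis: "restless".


Word: "restless"
Morphemes: rest | -less
Each morpheme carries meaning
= 2 morphemes


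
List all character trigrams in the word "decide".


Word: "decide" (length 6)
Number of trigrams = 6 - 3 + 1 = 4
  Position 0: "dec"
  Position 1: "eci"
  Position 2: "cid"
  Position 3: "ide"
Trigrams = "dec", "eci", "cid", "ide"


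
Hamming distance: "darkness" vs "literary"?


Comparing character by character (same length = 8):
  Pos 0: 'd' vs 'l' !=
  Pos 1: 'a' vs 'i' !=
  Pos 2: 'r' vs 't' !=
  Pos 3: 'k' vs 'e' !=
  Pos 4: 'n' vs 'r' !=
  Pos 5: 'e' vs 'a' !=
  Pos 6: 's' vs 'r' !=
  Pos 7: 's' vs 'y' !=
Hamming distance = 8


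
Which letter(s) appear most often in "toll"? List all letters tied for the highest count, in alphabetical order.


Word: "toll"
Letter counts:
  'l': 2
  'o': 1
  't': 1
Maximum count = 2
Most frequent = 'l' (2 times each)


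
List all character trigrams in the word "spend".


Word: "spend" (length 5)
Number of trigrams = 5 - 3 + 1 = 3
  Position 0: "spe"
  Position 1: "pen"
  Position 2: "end"
Trigrams = "spe", "pen", "end"


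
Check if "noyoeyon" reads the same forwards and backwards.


Word: "noyoeyon"
Reversed: "noyeoyon"
Forward == Backward? noyoeyon != noyeoyon
Palindrome = No


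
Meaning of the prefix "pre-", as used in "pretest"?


Prefix: pre-
Example: pretest = pre- + test
Meaning = before


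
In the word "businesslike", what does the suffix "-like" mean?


Suffix: -like
Example: businesslike (business + -like)
Meaning = resembling


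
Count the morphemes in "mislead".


Word: "mislead"
Morphemes: mis- + lead
Each morpheme carries meaning
= 2 morphemes


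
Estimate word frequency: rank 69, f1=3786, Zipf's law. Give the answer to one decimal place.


Zipf's law: f(r) = f(1) / r
f(1) = 3786
f(69) = 3786 / 69
= 54.9 occurrences


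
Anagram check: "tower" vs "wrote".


Word 1: "tower" → sorted: eortw
Word 2: "wrote" → sorted: eortw
Same letters? eortw == eortw
Anagram = Yes


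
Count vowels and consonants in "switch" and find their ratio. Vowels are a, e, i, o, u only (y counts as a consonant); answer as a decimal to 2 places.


Word: "switch"
Vowels (a,e,i,o,u): 1
Consonants: 5
Ratio = 1/5
= 0.20


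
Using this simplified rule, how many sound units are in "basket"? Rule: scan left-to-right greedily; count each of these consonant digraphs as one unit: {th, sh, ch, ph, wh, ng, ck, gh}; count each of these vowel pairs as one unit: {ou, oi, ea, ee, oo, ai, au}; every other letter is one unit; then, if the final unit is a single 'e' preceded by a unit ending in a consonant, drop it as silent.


Word: "basket" (6 letters)
Left-to-right scan:
  1. 'b' (letter)
  2. 'a' (letter)
  3. 's' (letter)
  4. 'k' (letter)
  5. 'e' (letter)
  6. 't' (letter)
Units from scan: 6
Sound units = 6 units


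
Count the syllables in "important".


Word: "important"
Syllable breakdown: im-por-tant
Counting: 3 parts
= 3 syllables


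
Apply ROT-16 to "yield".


Word: "yield"
Shift: 16
Each letter → (letter + shift) mod 26:
  'y' (24) + 16 = 14 → 'o'
  'i' (8) + 16 = 24 → 'y'
  'e' (4) + 16 = 20 → 'u'
  'l' (11) + 16 = 1 → 'b'
  'd' (3) + 16 = 19 → 't'
Result = "oyubt"


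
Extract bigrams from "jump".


Word: "jump" (length 4)
Number of bigrams = 4 - 2 + 1 = 3
  Position 0: "ju"
  Position 1: "um"
  Position 2: "mp"
Bigrams = "ju", "um", "mp"


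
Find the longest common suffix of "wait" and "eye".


Word 1: "wait"
Word 2: "eye"
Comparing from end:
  Pos -1: 't' != 'e' (stop)
LCS = "" (length 0)


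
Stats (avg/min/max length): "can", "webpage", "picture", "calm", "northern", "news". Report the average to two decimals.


Lengths: "can"=3, "webpage"=7, "picture"=7, "calm"=4, "northern"=8, "news"=4
Sum = 33, Count = 6
Average = 33/6 = 5.50
= avg=5.50, min=3, max=8


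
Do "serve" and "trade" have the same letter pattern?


Pattern of "serve": [0, 1, 2, 3, 1]
Pattern of "trade": [0, 1, 2, 3, 4]
Patterns do not match
Same pattern = No


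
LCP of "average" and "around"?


Word 1: "average"
Word 2: "around"
Comparing from start:
  Pos 0: 'a' == 'a'
  Pos 1: 'v' != 'r' (stop)
LCP = "a" (length 1)


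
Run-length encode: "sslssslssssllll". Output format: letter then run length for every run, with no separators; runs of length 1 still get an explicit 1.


String: "sslssslssssllll"
Scanning for consecutive runs:
  's' x 2
  'l' x 1
  's' x 3
  'l' x 1
  's' x 4
  'l' x 4
RLE = "s2l1s3l1s4l4"


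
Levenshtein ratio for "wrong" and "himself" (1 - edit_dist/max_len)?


Word 1: "wrong" (length 5)
Word 2: "himself" (length 7)
One optimal edit sequence:
  1. insert 'h'  (+1)
  2. insert 'i'  (+1)
  3. substitute 'w' -> 'm'  (+1)
  4. substitute 'r' -> 's'  (+1)
  5. substitute 'o' -> 'e'  (+1)
  6. substitute 'n' -> 'l'  (+1)
  7. substitute 'g' -> 'f'  (+1)
Edit distance = 7
Max length = max(5, 7) = 7
Similarity = 1 - 7/7
= 0.0000


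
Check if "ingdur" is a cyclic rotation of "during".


Word: "during", Candidate: "ingdur"
Method: check if candidate is substring of word+word
"duringduring" contains "ingdur"? Yes
Is rotation = Yes


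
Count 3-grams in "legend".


Word: "legend" (length 6)
Number of 3-grams = length - 3 + 1 = 6 - 3 + 1
= 4


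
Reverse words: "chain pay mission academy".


Original: "chain pay mission academy"
Words (1..n): chain | pay | mission | academy
Reversed (n..1): academy | mission | pay | chain
Result = "academy mission pay chain"


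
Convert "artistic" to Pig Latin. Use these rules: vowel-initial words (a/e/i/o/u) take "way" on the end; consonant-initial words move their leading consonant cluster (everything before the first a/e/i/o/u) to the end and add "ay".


Word: "artistic"
Starts with vowel → add 'way'
Pig Latin = "artisticway"


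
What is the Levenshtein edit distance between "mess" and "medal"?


Word 1: "mess" (length 4)
Word 2: "medal" (length 5)
One optimal edit sequence (insert/delete/substitute each cost 1):
  1. keep 'm'
  2. keep 'e'
  3. insert 'd'  (+1)
  4. substitute 's' -> 'a'  (+1)
  5. substitute 's' -> 'l'  (+1)
Total edit operations: 3
Edit distance = 3


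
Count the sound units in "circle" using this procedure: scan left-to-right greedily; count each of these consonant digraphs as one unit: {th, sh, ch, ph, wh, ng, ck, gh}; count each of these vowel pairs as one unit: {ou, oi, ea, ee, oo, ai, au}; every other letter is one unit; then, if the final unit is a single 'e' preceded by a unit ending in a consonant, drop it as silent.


Word: "circle" (6 letters)
Left-to-right scan:
  1. 'c' (letter)
  2. 'i' (letter)
  3. 'r' (letter)
  4. 'c' (letter)
  5. 'l' (letter)
  6. 'e' (letter)
Units from scan: 6
Final unit is 'e' after a consonant -> drop as silent (-1)
Sound units = 5 units


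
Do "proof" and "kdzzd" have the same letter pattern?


Pattern of "proof": [0, 1, 2, 2, 3]
Pattern of "kdzzd": [0, 1, 2, 2, 1]
Patterns do not match
Same pattern = No


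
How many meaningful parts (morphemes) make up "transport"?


Word: "transport"
Morphemes: trans- / port
Each morpheme carries meaning
= 2 morphemes


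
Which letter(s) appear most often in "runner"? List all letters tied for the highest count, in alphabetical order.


Word: "runner"
Letter counts:
  'e': 1
  'n': 2
  'r': 2
  'u': 1
Maximum count = 2
Most frequent = 'n', 'r' (2 times each)


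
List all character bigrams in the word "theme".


Word: "theme" (length 5)
Number of bigrams = 5 - 2 + 1 = 4
  Position 0: "th"
  Position 1: "he"
  Position 2: "em"
  Position 3: "me"
Bigrams = "th", "he", "em", "me"


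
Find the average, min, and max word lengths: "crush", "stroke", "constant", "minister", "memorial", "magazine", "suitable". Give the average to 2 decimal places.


Lengths: "crush"=5, "stroke"=6, "constant"=8, "minister"=8, "memorial"=8, "magazine"=8, "suitable"=8
Sum = 51, Count = 7
Average = 51/7 = 7.29
= avg=7.29, min=5, max=8


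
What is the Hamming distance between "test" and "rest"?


Comparing character by character (same length = 4):
  Pos 0: 't' vs 'r' !=
  Pos 1: 'e' vs 'e' =
  Pos 2: 's' vs 's' =
  Pos 3: 't' vs 't' =
Hamming distance = 1


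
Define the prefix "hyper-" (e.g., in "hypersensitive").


Prefix: hyper-
As in: hypersensitive -> hyper- + sensitive
Meaning = over / excessive


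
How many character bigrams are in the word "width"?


Word: "width" (length 5)
Number of 2-grams = length - 2 + 1 = 5 - 2 + 1
= 4


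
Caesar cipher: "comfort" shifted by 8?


Word: "comfort"
Shift: 8
Each letter → (letter + shift) mod 26:
  'c' (2) + 8 = 10 → 'k'
  'o' (14) + 8 = 22 → 'w'
  'm' (12) + 8 = 20 → 'u'
  'f' (5) + 8 = 13 → 'n'
  'o' (14) + 8 = 22 → 'w'
  'r' (17) + 8 = 25 → 'z'
  't' (19) + 8 = 1 → 'b'
Result = "kwunwzb"


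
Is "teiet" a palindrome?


Word: "teiet"
Reversed: "teiet"
Forward == Backward? teiet == teiet
Palindrome = Yes


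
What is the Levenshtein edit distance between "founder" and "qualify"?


Word 1: "founder" (length 7)
Word 2: "qualify" (length 7)
One optimal edit sequence (insert/delete/substitute each cost 1):
  1. substitute 'f' -> 'q'  (+1)
  2. substitute 'o' -> 'u'  (+1)
  3. substitute 'u' -> 'a'  (+1)
  4. substitute 'n' -> 'l'  (+1)
  5. substitute 'd' -> 'i'  (+1)
  6. substitute 'e' -> 'f'  (+1)
  7. substitute 'r' -> 'y'  (+1)
Total edit operations: 7
Edit distance = 7


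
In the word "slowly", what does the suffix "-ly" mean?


Suffix: -ly
Example: slowly (slow + -ly)
Meaning = in a manner


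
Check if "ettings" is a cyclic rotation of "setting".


Word: "setting", Candidate: "ettings"
Method: check if candidate is substring of word+word
"settingsetting" contains "ettings"? Yes
Is rotation = Yes


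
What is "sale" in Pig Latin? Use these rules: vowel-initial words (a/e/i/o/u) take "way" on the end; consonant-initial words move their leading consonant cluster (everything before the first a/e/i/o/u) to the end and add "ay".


Word: "sale"
Starts with consonant(s) → move to end, add 'ay'
Consonant cluster: "s"
Pig Latin = "alesay"


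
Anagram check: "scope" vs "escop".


Word 1: "scope" → sorted: ceops
Word 2: "escop" → sorted: ceops
Same letters? ceops == ceops
Anagram = Yes


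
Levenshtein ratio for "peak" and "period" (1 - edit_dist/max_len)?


Word 1: "peak" (length 4)
Word 2: "period" (length 6)
One optimal edit sequence:
  1. keep 'p'
  2. keep 'e'
  3. insert 'r'  (+1)
  4. insert 'i'  (+1)
  5. substitute 'a' -> 'o'  (+1)
  6. substitute 'k' -> 'd'  (+1)
Edit distance = 4
Max length = max(4, 6) = 6
Similarity = 1 - 4/6
= 0.3333


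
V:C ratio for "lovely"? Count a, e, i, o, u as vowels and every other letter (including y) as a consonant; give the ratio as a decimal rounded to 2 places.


Word: "lovely"
Vowels (a,e,i,o,u): 2
Consonants: 4
Ratio = 2/4
= 0.50


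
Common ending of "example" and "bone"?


Word 1: "example"
Word 2: "bone"
Comparing from end:
  Pos -1: 'e' == 'e'
  Pos -2: 'l' != 'n' (stop)
LCS = "e" (length 1)


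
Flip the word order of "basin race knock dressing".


Original: "basin race knock dressing"
Words (1..n): basin | race | knock | dressing
Reversed (n..1): dressing | knock | race | basin
Result = "dressing knock race basin"


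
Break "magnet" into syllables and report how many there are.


Word: "magnet"
Syllable breakdown: mag · net
Counting: 2 parts
= 2 syllables


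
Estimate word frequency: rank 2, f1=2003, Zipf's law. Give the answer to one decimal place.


Zipf's law: f(r) = f(1) / r
f(1) = 2003
f(2) = 2003 / 2
= 1001.5 occurrences


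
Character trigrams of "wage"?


Word: "wage" (length 4)
Number of trigrams = 4 - 3 + 1 = 2
  Position 0: "wag"
  Position 1: "age"
Trigrams = "wag", "age"


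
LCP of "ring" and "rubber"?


Word 1: "ring"
Word 2: "rubber"
Comparing from start:
  Pos 0: 'r' == 'r'
  Pos 1: 'i' != 'u' (stop)
LCP = "r" (length 1)


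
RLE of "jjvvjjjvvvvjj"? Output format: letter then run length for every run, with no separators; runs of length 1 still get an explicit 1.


String: "jjvvjjjvvvvjj"
Scanning for consecutive runs:
  'j' x 2
  'v' x 2
  'j' x 3
  'v' x 4
  'j' x 2
RLE = "j2v2j3v4j2"


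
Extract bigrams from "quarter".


Word: "quarter" (length 7)
Number of bigrams = 7 - 2 + 1 = 6
  Position 0: "qu"
  Position 1: "ua"
  Position 2: "ar"
  Position 3: "rt"
  Position 4: "te"
  Position 5: "er"
Bigrams = "qu", "ua", "ar", "rt", "te", "er"


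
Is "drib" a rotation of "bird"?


Word: "bird", Candidate: "drib"
Method: check if candidate is substring of word+word
"birdbird" contains "drib"? No
Is rotation = No


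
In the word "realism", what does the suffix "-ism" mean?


Suffix: -ism
As in: realism -> real + -ism
Meaning = belief / practice


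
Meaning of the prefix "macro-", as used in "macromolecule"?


Prefix: macro-
Example: macromolecule = macro- + molecule
Meaning = large


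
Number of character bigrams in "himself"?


Word: "himself" (length 7)
Number of 2-grams = length - 2 + 1 = 7 - 2 + 1
= 6


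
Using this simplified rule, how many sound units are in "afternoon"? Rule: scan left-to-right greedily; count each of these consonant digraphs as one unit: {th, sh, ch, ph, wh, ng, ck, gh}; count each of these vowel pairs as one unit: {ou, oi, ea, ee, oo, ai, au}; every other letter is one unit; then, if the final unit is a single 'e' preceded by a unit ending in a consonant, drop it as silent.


Word: "afternoon" (9 letters)
Left-to-right scan:
  (1) 'a' (letter)
  (2) 'f' (letter)
  (3) 't' (letter)
  (4) 'e' (letter)
  (5) 'r' (letter)
  (6) 'n' (letter)
  (7) 'oo' (vowel-pair)
  (8) 'n' (letter)
Units from scan: 8
Sound units = 8 units


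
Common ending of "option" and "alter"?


Word 1: "option"
Word 2: "alter"
Comparing from end:
  Pos -1: 'n' != 'r' (stop)
LCS = "" (length 0)


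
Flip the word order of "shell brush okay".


Original: "shell brush okay"
Words (1..n): shell | brush | okay
Reversed (n..1): okay | brush | shell
Result = "okay brush shell"


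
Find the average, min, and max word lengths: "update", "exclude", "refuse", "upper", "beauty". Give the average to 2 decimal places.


Lengths: "update"=6, "exclude"=7, "refuse"=6, "upper"=5, "beauty"=6
Sum = 30, Count = 5
Average = 30/5 = 6.00
= avg=6.00, min=5, max=7


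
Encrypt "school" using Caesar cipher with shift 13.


Word: "school"
Shift: 13
Each letter → (letter + shift) mod 26:
  's' (18) + 13 = 5 → 'f'
  'c' (2) + 13 = 15 → 'p'
  'h' (7) + 13 = 20 → 'u'
  'o' (14) + 13 = 1 → 'b'
  'o' (14) + 13 = 1 → 'b'
  'l' (11) + 13 = 24 → 'y'
Result = "fpubby"


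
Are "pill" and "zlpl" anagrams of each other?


Word 1: "pill" → sorted: illp
Word 2: "zlpl" → sorted: llpz
Same letters? illp != llpz
Anagram = No


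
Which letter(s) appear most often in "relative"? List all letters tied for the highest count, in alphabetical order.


Word: "relative"
Letter counts:
  'a': 1
  'e': 2
  'i': 1
  'l': 1
  'r': 1
  't': 1
  'v': 1
Maximum count = 2
Most frequent = 'e' (2 times each)


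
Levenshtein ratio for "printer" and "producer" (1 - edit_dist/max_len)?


Word 1: "printer" (length 7)
Word 2: "producer" (length 8)
One optimal edit sequence:
  1. keep 'p'
  2. keep 'r'
  3. insert 'o'  (+1)
  4. substitute 'i' -> 'd'  (+1)
  5. substitute 'n' -> 'u'  (+1)
  6. substitute 't' -> 'c'  (+1)
  7. keep 'e'
  8. keep 'r'
Edit distance = 4
Max length = max(7, 8) = 8
Similarity = 1 - 4/8
= 0.5000


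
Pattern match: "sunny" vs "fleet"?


Pattern of "sunny": [0, 1, 2, 2, 3]
Pattern of "fleet": [0, 1, 2, 2, 3]
Patterns match
Same pattern = Yes


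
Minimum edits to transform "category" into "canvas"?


Word 1: "category" (length 8)
Word 2: "canvas" (length 6)
One optimal edit sequence (insert/delete/substitute each cost 1):
  1. keep 'c'
  2. keep 'a'
  3. delete 't'  (+1)
  4. delete 'e'  (+1)
  5. substitute 'g' -> 'n'  (+1)
  6. substitute 'o' -> 'v'  (+1)
  7. substitute 'r' -> 'a'  (+1)
  8. substitute 'y' -> 's'  (+1)
Total edit operations: 6
Edit distance = 6


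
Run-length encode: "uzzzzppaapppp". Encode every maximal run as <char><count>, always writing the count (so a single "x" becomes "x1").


String: "uzzzzppaapppp"
Scanning for consecutive runs:
  'u' x 1
  'z' x 4
  'p' x 2
  'a' x 2
  'p' x 4
RLE = "u1z4p2a2p4"


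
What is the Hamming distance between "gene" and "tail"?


Comparing character by character (same length = 4):
  Pos 0: 'g' vs 't' !=
  Pos 1: 'e' vs 'a' !=
  Pos 2: 'n' vs 'i' !=
  Pos 3: 'e' vs 'l' !=
Hamming distance = 4


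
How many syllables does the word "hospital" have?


Word: "hospital"
Syllable breakdown: hos | pi | tal
Counting: 3 parts
= 3 syllables


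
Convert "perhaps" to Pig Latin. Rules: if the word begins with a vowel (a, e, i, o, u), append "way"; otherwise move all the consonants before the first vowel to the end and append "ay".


Word: "perhaps"
Starts with consonant(s) → move to end, add 'ay'
Consonant cluster: "p"
Pig Latin = "erhapspay"


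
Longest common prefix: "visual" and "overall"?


Word 1: "visual"
Word 2: "overall"
Comparing from start:
  Pos 0: 'v' != 'o' (stop)
LCP = "" (length 0)


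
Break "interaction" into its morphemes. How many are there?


Word: "interaction"
Morphemes: inter- + act + -ion
Each morpheme carries meaning
= 3 morphemes


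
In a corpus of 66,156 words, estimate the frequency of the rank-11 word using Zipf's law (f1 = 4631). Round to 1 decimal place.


Zipf's law: f(r) = f(1) / r
f(1) = 4631
f(11) = 4631 / 11
= 421.0 occurrences


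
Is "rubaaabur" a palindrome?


Word: "rubaaabur"
Reversed: "rubaaabur"
Forward == Backward? rubaaabur == rubaaabur
Palindrome = Yes


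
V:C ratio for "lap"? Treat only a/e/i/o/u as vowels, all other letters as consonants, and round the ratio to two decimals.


Word: "lap"
Vowels (a,e,i,o,u): 1
Consonants: 2
Ratio = 1/2
= 0.50


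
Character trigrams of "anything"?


Word: "anything" (length 8)
Number of trigrams = 8 - 3 + 1 = 6
  Position 0: "any"
  Position 1: "nyt"
  Position 2: "yth"
  Position 3: "thi"
  Position 4: "hin"
  Position 5: "ing"
Trigrams = "any", "nyt", "yth", "thi", "hin", "ing"


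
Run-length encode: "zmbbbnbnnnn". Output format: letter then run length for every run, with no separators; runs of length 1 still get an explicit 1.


String: "zmbbbnbnnnn"
Scanning for consecutive runs:
  'z' x 1
  'm' x 1
  'b' x 3
  'n' x 1
  'b' x 1
  'n' x 4
RLE = "z1m1b3n1b1n4"


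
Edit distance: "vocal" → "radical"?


Word 1: "vocal" (length 5)
Word 2: "radical" (length 7)
One optimal edit sequence (insert/delete/substitute each cost 1):
  1. insert 'r'  (+1)
  2. insert 'a'  (+1)
  3. substitute 'v' -> 'd'  (+1)
  4. substitute 'o' -> 'i'  (+1)
  5. keep 'c'
  6. keep 'a'
  7. keep 'l'
Total edit operations: 4
Edit distance = 4


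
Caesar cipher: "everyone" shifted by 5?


Word: "everyone"
Shift: 5
Each letter → (letter + shift) mod 26:
  'e' (4) + 5 = 9 → 'j'
  'v' (21) + 5 = 0 → 'a'
  'e' (4) + 5 = 9 → 'j'
  'r' (17) + 5 = 22 → 'w'
  'y' (24) + 5 = 3 → 'd'
  'o' (14) + 5 = 19 → 't'
  'n' (13) + 5 = 18 → 's'
  'e' (4) + 5 = 9 → 'j'
Result = "jajwdtsj"


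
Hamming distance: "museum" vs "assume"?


Comparing character by character (same length = 6):
  Pos 0: 'm' vs 'a' !=
  Pos 1: 'u' vs 's' !=
  Pos 2: 's' vs 's' =
  Pos 3: 'e' vs 'u' !=
  Pos 4: 'u' vs 'm' !=
  Pos 5: 'm' vs 'e' !=
Hamming distance = 5


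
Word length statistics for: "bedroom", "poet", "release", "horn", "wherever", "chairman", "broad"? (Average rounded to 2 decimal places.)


Lengths: "bedroom"=7, "poet"=4, "release"=7, "horn"=4, "wherever"=8, "chairman"=8, "broad"=5
Sum = 43, Count = 7
Average = 43/7 = 6.14
= avg=6.14, min=4, max=8


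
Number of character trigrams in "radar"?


Word: "radar" (length 5)
Number of 3-grams = length - 3 + 1 = 5 - 3 + 1
= 3


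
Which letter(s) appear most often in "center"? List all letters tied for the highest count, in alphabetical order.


Word: "center"
Letter counts:
  'c': 1
  'e': 2
  'n': 1
  'r': 1
  't': 1
Maximum count = 2
Most frequent = 'e' (2 times each)


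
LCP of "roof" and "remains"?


Word 1: "roof"
Word 2: "remains"
Comparing from start:
  Pos 0: 'r' == 'r'
  Pos 1: 'o' != 'e' (stop)
LCP = "r" (length 1)


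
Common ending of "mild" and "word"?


Word 1: "mild"
Word 2: "word"
Comparing from end:
  Pos -1: 'd' == 'd'
  Pos -2: 'l' != 'r' (stop)
LCS = "d" (length 1)


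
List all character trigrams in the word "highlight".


Word: "highlight" (length 9)
Number of trigrams = 9 - 3 + 1 = 7
  Position 0: "hig"
  Position 1: "igh"
  Position 2: "ghl"
  Position 3: "hli"
  Position 4: "lig"
  Position 5: "igh"
  Position 6: "ght"
Trigrams = "hig", "igh", "ghl", "hli", "lig", "igh", "ght"


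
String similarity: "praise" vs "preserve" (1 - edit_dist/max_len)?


Word 1: "praise" (length 6)
Word 2: "preserve" (length 8)
One optimal edit sequence:
  1. keep 'p'
  2. keep 'r'
  3. insert 'e'  (+1)
  4. insert 's'  (+1)
  5. substitute 'a' -> 'e'  (+1)
  6. substitute 'i' -> 'r'  (+1)
  7. substitute 's' -> 'v'  (+1)
  8. keep 'e'
Edit distance = 5
Max length = max(6, 8) = 8
Similarity = 1 - 5/8
= 0.3750
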